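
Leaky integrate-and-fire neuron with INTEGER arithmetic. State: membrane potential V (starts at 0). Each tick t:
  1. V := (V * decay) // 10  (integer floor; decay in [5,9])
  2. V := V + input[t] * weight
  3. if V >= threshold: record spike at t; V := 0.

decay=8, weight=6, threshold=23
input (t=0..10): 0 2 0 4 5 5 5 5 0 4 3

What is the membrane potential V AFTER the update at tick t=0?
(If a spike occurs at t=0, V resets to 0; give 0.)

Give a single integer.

t=0: input=0 -> V=0
t=1: input=2 -> V=12
t=2: input=0 -> V=9
t=3: input=4 -> V=0 FIRE
t=4: input=5 -> V=0 FIRE
t=5: input=5 -> V=0 FIRE
t=6: input=5 -> V=0 FIRE
t=7: input=5 -> V=0 FIRE
t=8: input=0 -> V=0
t=9: input=4 -> V=0 FIRE
t=10: input=3 -> V=18

Answer: 0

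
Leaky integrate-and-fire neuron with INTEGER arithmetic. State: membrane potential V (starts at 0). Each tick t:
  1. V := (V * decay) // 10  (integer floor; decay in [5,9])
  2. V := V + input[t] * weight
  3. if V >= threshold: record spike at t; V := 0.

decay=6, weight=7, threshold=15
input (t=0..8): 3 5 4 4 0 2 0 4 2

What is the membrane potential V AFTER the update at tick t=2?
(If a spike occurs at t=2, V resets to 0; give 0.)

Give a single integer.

Answer: 0

Derivation:
t=0: input=3 -> V=0 FIRE
t=1: input=5 -> V=0 FIRE
t=2: input=4 -> V=0 FIRE
t=3: input=4 -> V=0 FIRE
t=4: input=0 -> V=0
t=5: input=2 -> V=14
t=6: input=0 -> V=8
t=7: input=4 -> V=0 FIRE
t=8: input=2 -> V=14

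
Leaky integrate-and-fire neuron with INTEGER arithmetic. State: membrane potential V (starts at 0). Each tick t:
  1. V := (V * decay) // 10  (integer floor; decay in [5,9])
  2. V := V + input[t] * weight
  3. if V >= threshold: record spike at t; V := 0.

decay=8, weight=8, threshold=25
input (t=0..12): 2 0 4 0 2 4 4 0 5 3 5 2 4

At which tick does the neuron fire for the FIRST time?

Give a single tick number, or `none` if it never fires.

Answer: 2

Derivation:
t=0: input=2 -> V=16
t=1: input=0 -> V=12
t=2: input=4 -> V=0 FIRE
t=3: input=0 -> V=0
t=4: input=2 -> V=16
t=5: input=4 -> V=0 FIRE
t=6: input=4 -> V=0 FIRE
t=7: input=0 -> V=0
t=8: input=5 -> V=0 FIRE
t=9: input=3 -> V=24
t=10: input=5 -> V=0 FIRE
t=11: input=2 -> V=16
t=12: input=4 -> V=0 FIRE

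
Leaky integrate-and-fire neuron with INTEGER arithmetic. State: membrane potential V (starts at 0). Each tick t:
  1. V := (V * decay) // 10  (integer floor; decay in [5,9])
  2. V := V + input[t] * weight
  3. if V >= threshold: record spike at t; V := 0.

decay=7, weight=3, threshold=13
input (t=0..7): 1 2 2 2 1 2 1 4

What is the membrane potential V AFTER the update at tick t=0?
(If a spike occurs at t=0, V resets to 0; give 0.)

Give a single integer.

t=0: input=1 -> V=3
t=1: input=2 -> V=8
t=2: input=2 -> V=11
t=3: input=2 -> V=0 FIRE
t=4: input=1 -> V=3
t=5: input=2 -> V=8
t=6: input=1 -> V=8
t=7: input=4 -> V=0 FIRE

Answer: 3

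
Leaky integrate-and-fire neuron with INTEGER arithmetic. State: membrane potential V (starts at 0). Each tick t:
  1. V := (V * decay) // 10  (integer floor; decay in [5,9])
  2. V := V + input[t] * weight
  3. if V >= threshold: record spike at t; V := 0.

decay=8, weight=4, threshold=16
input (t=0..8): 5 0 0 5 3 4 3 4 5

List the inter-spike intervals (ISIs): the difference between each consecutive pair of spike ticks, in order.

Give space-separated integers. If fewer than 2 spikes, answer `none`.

Answer: 3 2 2 1

Derivation:
t=0: input=5 -> V=0 FIRE
t=1: input=0 -> V=0
t=2: input=0 -> V=0
t=3: input=5 -> V=0 FIRE
t=4: input=3 -> V=12
t=5: input=4 -> V=0 FIRE
t=6: input=3 -> V=12
t=7: input=4 -> V=0 FIRE
t=8: input=5 -> V=0 FIRE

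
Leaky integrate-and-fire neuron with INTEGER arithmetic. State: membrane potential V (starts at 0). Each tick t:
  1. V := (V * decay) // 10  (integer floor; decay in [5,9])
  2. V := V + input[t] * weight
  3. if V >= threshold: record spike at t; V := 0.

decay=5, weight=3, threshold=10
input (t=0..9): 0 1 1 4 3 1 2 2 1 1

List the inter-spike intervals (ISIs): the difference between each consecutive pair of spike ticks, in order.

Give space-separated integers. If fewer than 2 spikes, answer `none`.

t=0: input=0 -> V=0
t=1: input=1 -> V=3
t=2: input=1 -> V=4
t=3: input=4 -> V=0 FIRE
t=4: input=3 -> V=9
t=5: input=1 -> V=7
t=6: input=2 -> V=9
t=7: input=2 -> V=0 FIRE
t=8: input=1 -> V=3
t=9: input=1 -> V=4

Answer: 4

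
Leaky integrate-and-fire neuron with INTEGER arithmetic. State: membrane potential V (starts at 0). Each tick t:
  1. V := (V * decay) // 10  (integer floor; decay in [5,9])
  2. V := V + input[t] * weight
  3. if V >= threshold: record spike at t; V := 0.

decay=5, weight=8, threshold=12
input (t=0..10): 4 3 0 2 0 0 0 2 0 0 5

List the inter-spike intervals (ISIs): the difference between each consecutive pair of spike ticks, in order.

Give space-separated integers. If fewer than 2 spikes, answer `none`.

t=0: input=4 -> V=0 FIRE
t=1: input=3 -> V=0 FIRE
t=2: input=0 -> V=0
t=3: input=2 -> V=0 FIRE
t=4: input=0 -> V=0
t=5: input=0 -> V=0
t=6: input=0 -> V=0
t=7: input=2 -> V=0 FIRE
t=8: input=0 -> V=0
t=9: input=0 -> V=0
t=10: input=5 -> V=0 FIRE

Answer: 1 2 4 3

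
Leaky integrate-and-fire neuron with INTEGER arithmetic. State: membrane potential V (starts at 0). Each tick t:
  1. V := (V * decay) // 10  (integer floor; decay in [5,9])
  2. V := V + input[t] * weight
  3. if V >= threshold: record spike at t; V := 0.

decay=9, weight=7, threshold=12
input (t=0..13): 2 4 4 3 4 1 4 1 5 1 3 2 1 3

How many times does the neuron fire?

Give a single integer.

t=0: input=2 -> V=0 FIRE
t=1: input=4 -> V=0 FIRE
t=2: input=4 -> V=0 FIRE
t=3: input=3 -> V=0 FIRE
t=4: input=4 -> V=0 FIRE
t=5: input=1 -> V=7
t=6: input=4 -> V=0 FIRE
t=7: input=1 -> V=7
t=8: input=5 -> V=0 FIRE
t=9: input=1 -> V=7
t=10: input=3 -> V=0 FIRE
t=11: input=2 -> V=0 FIRE
t=12: input=1 -> V=7
t=13: input=3 -> V=0 FIRE

Answer: 10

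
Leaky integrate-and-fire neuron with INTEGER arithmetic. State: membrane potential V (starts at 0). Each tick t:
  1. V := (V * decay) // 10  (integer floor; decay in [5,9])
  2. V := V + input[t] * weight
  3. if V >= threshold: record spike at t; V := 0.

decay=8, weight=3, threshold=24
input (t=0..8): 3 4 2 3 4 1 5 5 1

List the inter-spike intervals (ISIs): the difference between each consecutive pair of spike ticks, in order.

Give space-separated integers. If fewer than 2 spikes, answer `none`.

Answer: 3

Derivation:
t=0: input=3 -> V=9
t=1: input=4 -> V=19
t=2: input=2 -> V=21
t=3: input=3 -> V=0 FIRE
t=4: input=4 -> V=12
t=5: input=1 -> V=12
t=6: input=5 -> V=0 FIRE
t=7: input=5 -> V=15
t=8: input=1 -> V=15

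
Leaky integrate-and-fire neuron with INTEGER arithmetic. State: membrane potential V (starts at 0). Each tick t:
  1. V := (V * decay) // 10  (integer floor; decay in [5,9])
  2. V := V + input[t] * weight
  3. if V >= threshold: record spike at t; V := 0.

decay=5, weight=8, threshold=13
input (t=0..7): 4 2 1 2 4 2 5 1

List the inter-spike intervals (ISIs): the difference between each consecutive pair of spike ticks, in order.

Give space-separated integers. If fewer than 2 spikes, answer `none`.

Answer: 1 2 1 1 1

Derivation:
t=0: input=4 -> V=0 FIRE
t=1: input=2 -> V=0 FIRE
t=2: input=1 -> V=8
t=3: input=2 -> V=0 FIRE
t=4: input=4 -> V=0 FIRE
t=5: input=2 -> V=0 FIRE
t=6: input=5 -> V=0 FIRE
t=7: input=1 -> V=8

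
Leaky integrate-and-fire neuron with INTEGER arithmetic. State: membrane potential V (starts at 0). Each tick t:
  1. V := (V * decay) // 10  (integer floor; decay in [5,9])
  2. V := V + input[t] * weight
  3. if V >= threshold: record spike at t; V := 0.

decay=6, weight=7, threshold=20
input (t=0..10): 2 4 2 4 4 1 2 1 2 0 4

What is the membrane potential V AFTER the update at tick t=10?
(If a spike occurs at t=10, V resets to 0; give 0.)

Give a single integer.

t=0: input=2 -> V=14
t=1: input=4 -> V=0 FIRE
t=2: input=2 -> V=14
t=3: input=4 -> V=0 FIRE
t=4: input=4 -> V=0 FIRE
t=5: input=1 -> V=7
t=6: input=2 -> V=18
t=7: input=1 -> V=17
t=8: input=2 -> V=0 FIRE
t=9: input=0 -> V=0
t=10: input=4 -> V=0 FIRE

Answer: 0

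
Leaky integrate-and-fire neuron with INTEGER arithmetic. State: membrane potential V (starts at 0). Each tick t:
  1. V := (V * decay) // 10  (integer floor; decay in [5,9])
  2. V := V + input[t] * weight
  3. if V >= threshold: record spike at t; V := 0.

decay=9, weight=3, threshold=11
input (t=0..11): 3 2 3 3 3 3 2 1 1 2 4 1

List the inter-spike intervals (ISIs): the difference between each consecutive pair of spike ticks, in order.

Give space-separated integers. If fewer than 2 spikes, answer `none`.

Answer: 2 2 4 1

Derivation:
t=0: input=3 -> V=9
t=1: input=2 -> V=0 FIRE
t=2: input=3 -> V=9
t=3: input=3 -> V=0 FIRE
t=4: input=3 -> V=9
t=5: input=3 -> V=0 FIRE
t=6: input=2 -> V=6
t=7: input=1 -> V=8
t=8: input=1 -> V=10
t=9: input=2 -> V=0 FIRE
t=10: input=4 -> V=0 FIRE
t=11: input=1 -> V=3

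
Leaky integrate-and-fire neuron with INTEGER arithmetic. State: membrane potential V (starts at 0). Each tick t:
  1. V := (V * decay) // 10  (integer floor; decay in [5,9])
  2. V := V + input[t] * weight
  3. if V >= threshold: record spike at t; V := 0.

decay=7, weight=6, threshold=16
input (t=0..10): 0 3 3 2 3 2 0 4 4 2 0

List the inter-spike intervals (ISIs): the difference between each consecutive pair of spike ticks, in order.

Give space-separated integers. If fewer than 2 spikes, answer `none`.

Answer: 1 2 3 1

Derivation:
t=0: input=0 -> V=0
t=1: input=3 -> V=0 FIRE
t=2: input=3 -> V=0 FIRE
t=3: input=2 -> V=12
t=4: input=3 -> V=0 FIRE
t=5: input=2 -> V=12
t=6: input=0 -> V=8
t=7: input=4 -> V=0 FIRE
t=8: input=4 -> V=0 FIRE
t=9: input=2 -> V=12
t=10: input=0 -> V=8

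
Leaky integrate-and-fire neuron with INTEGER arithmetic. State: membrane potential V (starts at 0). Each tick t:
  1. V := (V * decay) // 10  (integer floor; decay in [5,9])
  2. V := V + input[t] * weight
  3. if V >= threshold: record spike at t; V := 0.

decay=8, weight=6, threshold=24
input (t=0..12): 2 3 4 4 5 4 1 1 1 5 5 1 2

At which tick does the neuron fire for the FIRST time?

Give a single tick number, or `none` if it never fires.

t=0: input=2 -> V=12
t=1: input=3 -> V=0 FIRE
t=2: input=4 -> V=0 FIRE
t=3: input=4 -> V=0 FIRE
t=4: input=5 -> V=0 FIRE
t=5: input=4 -> V=0 FIRE
t=6: input=1 -> V=6
t=7: input=1 -> V=10
t=8: input=1 -> V=14
t=9: input=5 -> V=0 FIRE
t=10: input=5 -> V=0 FIRE
t=11: input=1 -> V=6
t=12: input=2 -> V=16

Answer: 1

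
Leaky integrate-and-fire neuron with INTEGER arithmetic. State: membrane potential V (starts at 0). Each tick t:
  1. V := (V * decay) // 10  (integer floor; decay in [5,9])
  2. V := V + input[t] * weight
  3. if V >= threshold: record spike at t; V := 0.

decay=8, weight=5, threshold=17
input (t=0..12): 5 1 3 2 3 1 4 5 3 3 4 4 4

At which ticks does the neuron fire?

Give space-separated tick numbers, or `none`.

Answer: 0 2 4 6 7 9 10 11 12

Derivation:
t=0: input=5 -> V=0 FIRE
t=1: input=1 -> V=5
t=2: input=3 -> V=0 FIRE
t=3: input=2 -> V=10
t=4: input=3 -> V=0 FIRE
t=5: input=1 -> V=5
t=6: input=4 -> V=0 FIRE
t=7: input=5 -> V=0 FIRE
t=8: input=3 -> V=15
t=9: input=3 -> V=0 FIRE
t=10: input=4 -> V=0 FIRE
t=11: input=4 -> V=0 FIRE
t=12: input=4 -> V=0 FIRE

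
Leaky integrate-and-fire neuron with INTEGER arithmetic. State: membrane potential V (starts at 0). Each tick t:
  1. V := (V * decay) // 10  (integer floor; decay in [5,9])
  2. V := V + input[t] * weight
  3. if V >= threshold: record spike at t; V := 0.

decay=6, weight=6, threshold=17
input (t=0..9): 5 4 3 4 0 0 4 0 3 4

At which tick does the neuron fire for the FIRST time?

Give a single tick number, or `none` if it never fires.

Answer: 0

Derivation:
t=0: input=5 -> V=0 FIRE
t=1: input=4 -> V=0 FIRE
t=2: input=3 -> V=0 FIRE
t=3: input=4 -> V=0 FIRE
t=4: input=0 -> V=0
t=5: input=0 -> V=0
t=6: input=4 -> V=0 FIRE
t=7: input=0 -> V=0
t=8: input=3 -> V=0 FIRE
t=9: input=4 -> V=0 FIRE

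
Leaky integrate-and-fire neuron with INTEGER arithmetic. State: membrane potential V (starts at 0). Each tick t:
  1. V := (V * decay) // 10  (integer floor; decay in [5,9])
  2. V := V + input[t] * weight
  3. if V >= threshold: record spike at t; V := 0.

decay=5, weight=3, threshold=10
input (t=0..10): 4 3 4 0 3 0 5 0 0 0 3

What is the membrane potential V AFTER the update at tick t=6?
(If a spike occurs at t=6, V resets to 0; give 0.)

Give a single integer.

Answer: 0

Derivation:
t=0: input=4 -> V=0 FIRE
t=1: input=3 -> V=9
t=2: input=4 -> V=0 FIRE
t=3: input=0 -> V=0
t=4: input=3 -> V=9
t=5: input=0 -> V=4
t=6: input=5 -> V=0 FIRE
t=7: input=0 -> V=0
t=8: input=0 -> V=0
t=9: input=0 -> V=0
t=10: input=3 -> V=9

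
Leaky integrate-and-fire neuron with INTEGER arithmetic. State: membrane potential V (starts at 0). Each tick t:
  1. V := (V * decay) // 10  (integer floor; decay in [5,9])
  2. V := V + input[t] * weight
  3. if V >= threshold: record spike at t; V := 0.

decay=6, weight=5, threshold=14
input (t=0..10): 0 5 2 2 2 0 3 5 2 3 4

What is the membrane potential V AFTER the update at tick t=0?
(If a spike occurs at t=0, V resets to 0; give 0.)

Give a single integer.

t=0: input=0 -> V=0
t=1: input=5 -> V=0 FIRE
t=2: input=2 -> V=10
t=3: input=2 -> V=0 FIRE
t=4: input=2 -> V=10
t=5: input=0 -> V=6
t=6: input=3 -> V=0 FIRE
t=7: input=5 -> V=0 FIRE
t=8: input=2 -> V=10
t=9: input=3 -> V=0 FIRE
t=10: input=4 -> V=0 FIRE

Answer: 0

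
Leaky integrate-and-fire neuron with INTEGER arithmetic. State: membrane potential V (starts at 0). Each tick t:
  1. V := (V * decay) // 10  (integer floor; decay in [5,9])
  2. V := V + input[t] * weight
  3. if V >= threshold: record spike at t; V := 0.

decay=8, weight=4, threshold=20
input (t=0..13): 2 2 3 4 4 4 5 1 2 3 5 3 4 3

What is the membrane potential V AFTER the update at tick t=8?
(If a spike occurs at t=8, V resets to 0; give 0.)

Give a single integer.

Answer: 11

Derivation:
t=0: input=2 -> V=8
t=1: input=2 -> V=14
t=2: input=3 -> V=0 FIRE
t=3: input=4 -> V=16
t=4: input=4 -> V=0 FIRE
t=5: input=4 -> V=16
t=6: input=5 -> V=0 FIRE
t=7: input=1 -> V=4
t=8: input=2 -> V=11
t=9: input=3 -> V=0 FIRE
t=10: input=5 -> V=0 FIRE
t=11: input=3 -> V=12
t=12: input=4 -> V=0 FIRE
t=13: input=3 -> V=12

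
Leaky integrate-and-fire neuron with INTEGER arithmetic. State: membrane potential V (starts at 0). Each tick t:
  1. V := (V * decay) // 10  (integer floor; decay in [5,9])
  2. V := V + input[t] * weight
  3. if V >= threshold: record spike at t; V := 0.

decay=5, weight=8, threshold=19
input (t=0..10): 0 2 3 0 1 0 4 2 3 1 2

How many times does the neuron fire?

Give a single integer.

t=0: input=0 -> V=0
t=1: input=2 -> V=16
t=2: input=3 -> V=0 FIRE
t=3: input=0 -> V=0
t=4: input=1 -> V=8
t=5: input=0 -> V=4
t=6: input=4 -> V=0 FIRE
t=7: input=2 -> V=16
t=8: input=3 -> V=0 FIRE
t=9: input=1 -> V=8
t=10: input=2 -> V=0 FIRE

Answer: 4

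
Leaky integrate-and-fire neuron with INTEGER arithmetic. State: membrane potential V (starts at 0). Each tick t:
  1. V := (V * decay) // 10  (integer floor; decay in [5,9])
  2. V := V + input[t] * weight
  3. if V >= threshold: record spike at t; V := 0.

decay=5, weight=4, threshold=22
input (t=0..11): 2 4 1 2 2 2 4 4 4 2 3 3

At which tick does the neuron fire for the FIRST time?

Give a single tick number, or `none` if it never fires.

Answer: 6

Derivation:
t=0: input=2 -> V=8
t=1: input=4 -> V=20
t=2: input=1 -> V=14
t=3: input=2 -> V=15
t=4: input=2 -> V=15
t=5: input=2 -> V=15
t=6: input=4 -> V=0 FIRE
t=7: input=4 -> V=16
t=8: input=4 -> V=0 FIRE
t=9: input=2 -> V=8
t=10: input=3 -> V=16
t=11: input=3 -> V=20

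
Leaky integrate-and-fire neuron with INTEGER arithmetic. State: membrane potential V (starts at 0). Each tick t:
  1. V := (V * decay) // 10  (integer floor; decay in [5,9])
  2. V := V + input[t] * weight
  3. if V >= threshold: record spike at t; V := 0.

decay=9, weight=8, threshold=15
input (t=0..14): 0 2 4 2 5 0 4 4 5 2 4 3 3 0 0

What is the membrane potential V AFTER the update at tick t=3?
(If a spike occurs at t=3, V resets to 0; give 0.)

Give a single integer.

Answer: 0

Derivation:
t=0: input=0 -> V=0
t=1: input=2 -> V=0 FIRE
t=2: input=4 -> V=0 FIRE
t=3: input=2 -> V=0 FIRE
t=4: input=5 -> V=0 FIRE
t=5: input=0 -> V=0
t=6: input=4 -> V=0 FIRE
t=7: input=4 -> V=0 FIRE
t=8: input=5 -> V=0 FIRE
t=9: input=2 -> V=0 FIRE
t=10: input=4 -> V=0 FIRE
t=11: input=3 -> V=0 FIRE
t=12: input=3 -> V=0 FIRE
t=13: input=0 -> V=0
t=14: input=0 -> V=0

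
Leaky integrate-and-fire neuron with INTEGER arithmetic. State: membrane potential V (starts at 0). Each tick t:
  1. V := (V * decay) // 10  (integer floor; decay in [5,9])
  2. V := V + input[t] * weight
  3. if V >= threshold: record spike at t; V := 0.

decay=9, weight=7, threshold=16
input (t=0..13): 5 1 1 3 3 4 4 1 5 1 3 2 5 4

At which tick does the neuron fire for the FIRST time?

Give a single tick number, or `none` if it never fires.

Answer: 0

Derivation:
t=0: input=5 -> V=0 FIRE
t=1: input=1 -> V=7
t=2: input=1 -> V=13
t=3: input=3 -> V=0 FIRE
t=4: input=3 -> V=0 FIRE
t=5: input=4 -> V=0 FIRE
t=6: input=4 -> V=0 FIRE
t=7: input=1 -> V=7
t=8: input=5 -> V=0 FIRE
t=9: input=1 -> V=7
t=10: input=3 -> V=0 FIRE
t=11: input=2 -> V=14
t=12: input=5 -> V=0 FIRE
t=13: input=4 -> V=0 FIRE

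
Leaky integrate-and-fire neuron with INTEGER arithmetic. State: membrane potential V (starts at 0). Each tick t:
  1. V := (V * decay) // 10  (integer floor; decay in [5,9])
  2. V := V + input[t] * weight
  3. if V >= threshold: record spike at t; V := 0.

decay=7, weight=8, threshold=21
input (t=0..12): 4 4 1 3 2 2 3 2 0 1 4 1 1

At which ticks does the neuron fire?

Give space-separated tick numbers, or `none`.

Answer: 0 1 3 5 6 10

Derivation:
t=0: input=4 -> V=0 FIRE
t=1: input=4 -> V=0 FIRE
t=2: input=1 -> V=8
t=3: input=3 -> V=0 FIRE
t=4: input=2 -> V=16
t=5: input=2 -> V=0 FIRE
t=6: input=3 -> V=0 FIRE
t=7: input=2 -> V=16
t=8: input=0 -> V=11
t=9: input=1 -> V=15
t=10: input=4 -> V=0 FIRE
t=11: input=1 -> V=8
t=12: input=1 -> V=13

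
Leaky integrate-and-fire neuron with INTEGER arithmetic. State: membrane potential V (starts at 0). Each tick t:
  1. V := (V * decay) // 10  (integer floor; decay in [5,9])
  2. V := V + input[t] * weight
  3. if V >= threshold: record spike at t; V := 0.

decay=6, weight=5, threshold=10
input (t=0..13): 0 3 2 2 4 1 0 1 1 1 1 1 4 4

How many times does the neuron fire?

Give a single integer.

t=0: input=0 -> V=0
t=1: input=3 -> V=0 FIRE
t=2: input=2 -> V=0 FIRE
t=3: input=2 -> V=0 FIRE
t=4: input=4 -> V=0 FIRE
t=5: input=1 -> V=5
t=6: input=0 -> V=3
t=7: input=1 -> V=6
t=8: input=1 -> V=8
t=9: input=1 -> V=9
t=10: input=1 -> V=0 FIRE
t=11: input=1 -> V=5
t=12: input=4 -> V=0 FIRE
t=13: input=4 -> V=0 FIRE

Answer: 7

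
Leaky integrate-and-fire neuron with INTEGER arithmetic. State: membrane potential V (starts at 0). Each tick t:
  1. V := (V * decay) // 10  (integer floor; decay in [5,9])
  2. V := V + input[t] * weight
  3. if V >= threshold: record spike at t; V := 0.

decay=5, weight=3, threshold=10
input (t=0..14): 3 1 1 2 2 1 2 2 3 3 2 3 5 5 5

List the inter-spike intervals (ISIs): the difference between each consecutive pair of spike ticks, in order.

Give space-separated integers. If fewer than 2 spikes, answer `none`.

t=0: input=3 -> V=9
t=1: input=1 -> V=7
t=2: input=1 -> V=6
t=3: input=2 -> V=9
t=4: input=2 -> V=0 FIRE
t=5: input=1 -> V=3
t=6: input=2 -> V=7
t=7: input=2 -> V=9
t=8: input=3 -> V=0 FIRE
t=9: input=3 -> V=9
t=10: input=2 -> V=0 FIRE
t=11: input=3 -> V=9
t=12: input=5 -> V=0 FIRE
t=13: input=5 -> V=0 FIRE
t=14: input=5 -> V=0 FIRE

Answer: 4 2 2 1 1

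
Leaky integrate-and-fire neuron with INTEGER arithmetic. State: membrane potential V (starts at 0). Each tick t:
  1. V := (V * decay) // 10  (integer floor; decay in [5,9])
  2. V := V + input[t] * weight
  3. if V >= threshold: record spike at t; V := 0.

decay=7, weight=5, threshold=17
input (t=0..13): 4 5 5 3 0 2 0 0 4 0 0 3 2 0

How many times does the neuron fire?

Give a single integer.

Answer: 6

Derivation:
t=0: input=4 -> V=0 FIRE
t=1: input=5 -> V=0 FIRE
t=2: input=5 -> V=0 FIRE
t=3: input=3 -> V=15
t=4: input=0 -> V=10
t=5: input=2 -> V=0 FIRE
t=6: input=0 -> V=0
t=7: input=0 -> V=0
t=8: input=4 -> V=0 FIRE
t=9: input=0 -> V=0
t=10: input=0 -> V=0
t=11: input=3 -> V=15
t=12: input=2 -> V=0 FIRE
t=13: input=0 -> V=0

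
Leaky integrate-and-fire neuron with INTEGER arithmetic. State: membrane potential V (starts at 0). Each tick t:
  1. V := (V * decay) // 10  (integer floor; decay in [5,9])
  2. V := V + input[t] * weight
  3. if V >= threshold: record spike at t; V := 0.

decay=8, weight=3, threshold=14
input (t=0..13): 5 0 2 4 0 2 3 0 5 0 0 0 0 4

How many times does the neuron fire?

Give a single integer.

t=0: input=5 -> V=0 FIRE
t=1: input=0 -> V=0
t=2: input=2 -> V=6
t=3: input=4 -> V=0 FIRE
t=4: input=0 -> V=0
t=5: input=2 -> V=6
t=6: input=3 -> V=13
t=7: input=0 -> V=10
t=8: input=5 -> V=0 FIRE
t=9: input=0 -> V=0
t=10: input=0 -> V=0
t=11: input=0 -> V=0
t=12: input=0 -> V=0
t=13: input=4 -> V=12

Answer: 3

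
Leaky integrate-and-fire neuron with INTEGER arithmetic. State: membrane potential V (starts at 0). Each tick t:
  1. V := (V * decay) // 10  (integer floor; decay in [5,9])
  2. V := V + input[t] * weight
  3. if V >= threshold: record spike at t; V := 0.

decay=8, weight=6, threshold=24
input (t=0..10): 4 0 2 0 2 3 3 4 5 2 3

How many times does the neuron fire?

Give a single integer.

t=0: input=4 -> V=0 FIRE
t=1: input=0 -> V=0
t=2: input=2 -> V=12
t=3: input=0 -> V=9
t=4: input=2 -> V=19
t=5: input=3 -> V=0 FIRE
t=6: input=3 -> V=18
t=7: input=4 -> V=0 FIRE
t=8: input=5 -> V=0 FIRE
t=9: input=2 -> V=12
t=10: input=3 -> V=0 FIRE

Answer: 5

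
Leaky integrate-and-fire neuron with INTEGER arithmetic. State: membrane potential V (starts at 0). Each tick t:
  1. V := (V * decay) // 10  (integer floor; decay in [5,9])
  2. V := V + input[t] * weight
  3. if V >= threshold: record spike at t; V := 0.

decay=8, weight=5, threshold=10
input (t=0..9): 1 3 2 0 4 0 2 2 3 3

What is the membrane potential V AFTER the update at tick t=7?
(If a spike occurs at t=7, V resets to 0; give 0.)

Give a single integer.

t=0: input=1 -> V=5
t=1: input=3 -> V=0 FIRE
t=2: input=2 -> V=0 FIRE
t=3: input=0 -> V=0
t=4: input=4 -> V=0 FIRE
t=5: input=0 -> V=0
t=6: input=2 -> V=0 FIRE
t=7: input=2 -> V=0 FIRE
t=8: input=3 -> V=0 FIRE
t=9: input=3 -> V=0 FIRE

Answer: 0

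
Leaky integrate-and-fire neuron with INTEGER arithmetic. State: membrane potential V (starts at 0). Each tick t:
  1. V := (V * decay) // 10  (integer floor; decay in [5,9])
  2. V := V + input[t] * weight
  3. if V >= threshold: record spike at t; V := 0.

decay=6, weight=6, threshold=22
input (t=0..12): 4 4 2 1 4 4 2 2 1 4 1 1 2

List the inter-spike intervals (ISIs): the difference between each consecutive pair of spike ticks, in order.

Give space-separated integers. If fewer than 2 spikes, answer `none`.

t=0: input=4 -> V=0 FIRE
t=1: input=4 -> V=0 FIRE
t=2: input=2 -> V=12
t=3: input=1 -> V=13
t=4: input=4 -> V=0 FIRE
t=5: input=4 -> V=0 FIRE
t=6: input=2 -> V=12
t=7: input=2 -> V=19
t=8: input=1 -> V=17
t=9: input=4 -> V=0 FIRE
t=10: input=1 -> V=6
t=11: input=1 -> V=9
t=12: input=2 -> V=17

Answer: 1 3 1 4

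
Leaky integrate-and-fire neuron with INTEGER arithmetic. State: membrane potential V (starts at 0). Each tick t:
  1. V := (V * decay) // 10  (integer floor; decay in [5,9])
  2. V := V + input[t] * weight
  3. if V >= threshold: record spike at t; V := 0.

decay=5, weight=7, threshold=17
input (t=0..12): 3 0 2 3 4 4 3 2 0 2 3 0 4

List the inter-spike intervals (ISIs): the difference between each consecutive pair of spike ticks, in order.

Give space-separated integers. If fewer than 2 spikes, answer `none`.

t=0: input=3 -> V=0 FIRE
t=1: input=0 -> V=0
t=2: input=2 -> V=14
t=3: input=3 -> V=0 FIRE
t=4: input=4 -> V=0 FIRE
t=5: input=4 -> V=0 FIRE
t=6: input=3 -> V=0 FIRE
t=7: input=2 -> V=14
t=8: input=0 -> V=7
t=9: input=2 -> V=0 FIRE
t=10: input=3 -> V=0 FIRE
t=11: input=0 -> V=0
t=12: input=4 -> V=0 FIRE

Answer: 3 1 1 1 3 1 2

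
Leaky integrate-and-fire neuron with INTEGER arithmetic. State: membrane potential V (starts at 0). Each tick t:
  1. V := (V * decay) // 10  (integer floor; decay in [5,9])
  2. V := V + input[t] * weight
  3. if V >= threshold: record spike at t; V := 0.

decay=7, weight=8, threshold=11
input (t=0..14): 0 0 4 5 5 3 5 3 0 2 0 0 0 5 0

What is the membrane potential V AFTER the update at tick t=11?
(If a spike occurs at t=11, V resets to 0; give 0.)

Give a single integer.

t=0: input=0 -> V=0
t=1: input=0 -> V=0
t=2: input=4 -> V=0 FIRE
t=3: input=5 -> V=0 FIRE
t=4: input=5 -> V=0 FIRE
t=5: input=3 -> V=0 FIRE
t=6: input=5 -> V=0 FIRE
t=7: input=3 -> V=0 FIRE
t=8: input=0 -> V=0
t=9: input=2 -> V=0 FIRE
t=10: input=0 -> V=0
t=11: input=0 -> V=0
t=12: input=0 -> V=0
t=13: input=5 -> V=0 FIRE
t=14: input=0 -> V=0

Answer: 0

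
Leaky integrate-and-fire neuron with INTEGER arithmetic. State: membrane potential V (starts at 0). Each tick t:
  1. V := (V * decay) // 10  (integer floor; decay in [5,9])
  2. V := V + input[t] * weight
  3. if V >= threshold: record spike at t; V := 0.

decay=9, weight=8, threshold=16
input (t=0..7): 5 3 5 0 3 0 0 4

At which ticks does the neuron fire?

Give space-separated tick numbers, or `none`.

t=0: input=5 -> V=0 FIRE
t=1: input=3 -> V=0 FIRE
t=2: input=5 -> V=0 FIRE
t=3: input=0 -> V=0
t=4: input=3 -> V=0 FIRE
t=5: input=0 -> V=0
t=6: input=0 -> V=0
t=7: input=4 -> V=0 FIRE

Answer: 0 1 2 4 7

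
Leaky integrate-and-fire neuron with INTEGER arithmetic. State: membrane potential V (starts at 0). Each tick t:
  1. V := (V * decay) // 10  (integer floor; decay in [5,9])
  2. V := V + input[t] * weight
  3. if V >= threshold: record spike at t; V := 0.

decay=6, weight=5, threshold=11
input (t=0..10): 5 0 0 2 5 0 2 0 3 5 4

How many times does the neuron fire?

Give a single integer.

t=0: input=5 -> V=0 FIRE
t=1: input=0 -> V=0
t=2: input=0 -> V=0
t=3: input=2 -> V=10
t=4: input=5 -> V=0 FIRE
t=5: input=0 -> V=0
t=6: input=2 -> V=10
t=7: input=0 -> V=6
t=8: input=3 -> V=0 FIRE
t=9: input=5 -> V=0 FIRE
t=10: input=4 -> V=0 FIRE

Answer: 5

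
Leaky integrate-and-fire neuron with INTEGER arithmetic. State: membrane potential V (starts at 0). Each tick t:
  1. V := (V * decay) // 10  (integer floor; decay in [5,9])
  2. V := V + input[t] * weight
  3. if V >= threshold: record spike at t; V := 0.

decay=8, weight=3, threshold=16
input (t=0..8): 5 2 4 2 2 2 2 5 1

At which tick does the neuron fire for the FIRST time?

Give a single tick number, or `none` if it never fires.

t=0: input=5 -> V=15
t=1: input=2 -> V=0 FIRE
t=2: input=4 -> V=12
t=3: input=2 -> V=15
t=4: input=2 -> V=0 FIRE
t=5: input=2 -> V=6
t=6: input=2 -> V=10
t=7: input=5 -> V=0 FIRE
t=8: input=1 -> V=3

Answer: 1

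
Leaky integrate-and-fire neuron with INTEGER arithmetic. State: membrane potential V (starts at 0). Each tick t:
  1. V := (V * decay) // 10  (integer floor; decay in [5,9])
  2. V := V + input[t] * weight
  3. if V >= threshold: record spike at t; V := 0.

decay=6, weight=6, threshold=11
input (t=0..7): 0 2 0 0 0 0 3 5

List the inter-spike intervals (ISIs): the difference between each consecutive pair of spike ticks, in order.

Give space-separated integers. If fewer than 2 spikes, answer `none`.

t=0: input=0 -> V=0
t=1: input=2 -> V=0 FIRE
t=2: input=0 -> V=0
t=3: input=0 -> V=0
t=4: input=0 -> V=0
t=5: input=0 -> V=0
t=6: input=3 -> V=0 FIRE
t=7: input=5 -> V=0 FIRE

Answer: 5 1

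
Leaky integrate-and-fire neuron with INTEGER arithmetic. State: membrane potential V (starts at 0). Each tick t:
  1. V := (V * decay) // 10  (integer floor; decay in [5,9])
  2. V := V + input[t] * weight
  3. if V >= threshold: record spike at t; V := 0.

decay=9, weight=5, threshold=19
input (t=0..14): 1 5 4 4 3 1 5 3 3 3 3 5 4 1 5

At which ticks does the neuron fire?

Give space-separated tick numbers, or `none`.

t=0: input=1 -> V=5
t=1: input=5 -> V=0 FIRE
t=2: input=4 -> V=0 FIRE
t=3: input=4 -> V=0 FIRE
t=4: input=3 -> V=15
t=5: input=1 -> V=18
t=6: input=5 -> V=0 FIRE
t=7: input=3 -> V=15
t=8: input=3 -> V=0 FIRE
t=9: input=3 -> V=15
t=10: input=3 -> V=0 FIRE
t=11: input=5 -> V=0 FIRE
t=12: input=4 -> V=0 FIRE
t=13: input=1 -> V=5
t=14: input=5 -> V=0 FIRE

Answer: 1 2 3 6 8 10 11 12 14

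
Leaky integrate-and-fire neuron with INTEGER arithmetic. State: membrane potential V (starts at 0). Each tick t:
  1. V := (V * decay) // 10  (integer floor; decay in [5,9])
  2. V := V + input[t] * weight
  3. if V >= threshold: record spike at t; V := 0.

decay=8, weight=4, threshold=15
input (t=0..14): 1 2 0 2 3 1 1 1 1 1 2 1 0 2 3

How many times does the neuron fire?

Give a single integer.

Answer: 3

Derivation:
t=0: input=1 -> V=4
t=1: input=2 -> V=11
t=2: input=0 -> V=8
t=3: input=2 -> V=14
t=4: input=3 -> V=0 FIRE
t=5: input=1 -> V=4
t=6: input=1 -> V=7
t=7: input=1 -> V=9
t=8: input=1 -> V=11
t=9: input=1 -> V=12
t=10: input=2 -> V=0 FIRE
t=11: input=1 -> V=4
t=12: input=0 -> V=3
t=13: input=2 -> V=10
t=14: input=3 -> V=0 FIRE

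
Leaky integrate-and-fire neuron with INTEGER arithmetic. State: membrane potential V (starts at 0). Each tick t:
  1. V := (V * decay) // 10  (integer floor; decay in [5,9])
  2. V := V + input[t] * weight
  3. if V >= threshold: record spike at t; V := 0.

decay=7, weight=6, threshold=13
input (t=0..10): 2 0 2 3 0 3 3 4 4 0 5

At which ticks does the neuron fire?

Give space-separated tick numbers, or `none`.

t=0: input=2 -> V=12
t=1: input=0 -> V=8
t=2: input=2 -> V=0 FIRE
t=3: input=3 -> V=0 FIRE
t=4: input=0 -> V=0
t=5: input=3 -> V=0 FIRE
t=6: input=3 -> V=0 FIRE
t=7: input=4 -> V=0 FIRE
t=8: input=4 -> V=0 FIRE
t=9: input=0 -> V=0
t=10: input=5 -> V=0 FIRE

Answer: 2 3 5 6 7 8 10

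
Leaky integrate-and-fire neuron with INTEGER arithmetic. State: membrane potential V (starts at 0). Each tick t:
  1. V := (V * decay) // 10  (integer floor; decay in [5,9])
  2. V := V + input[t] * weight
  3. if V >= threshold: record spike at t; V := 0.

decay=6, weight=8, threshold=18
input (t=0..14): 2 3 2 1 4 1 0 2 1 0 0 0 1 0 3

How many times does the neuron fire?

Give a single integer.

t=0: input=2 -> V=16
t=1: input=3 -> V=0 FIRE
t=2: input=2 -> V=16
t=3: input=1 -> V=17
t=4: input=4 -> V=0 FIRE
t=5: input=1 -> V=8
t=6: input=0 -> V=4
t=7: input=2 -> V=0 FIRE
t=8: input=1 -> V=8
t=9: input=0 -> V=4
t=10: input=0 -> V=2
t=11: input=0 -> V=1
t=12: input=1 -> V=8
t=13: input=0 -> V=4
t=14: input=3 -> V=0 FIRE

Answer: 4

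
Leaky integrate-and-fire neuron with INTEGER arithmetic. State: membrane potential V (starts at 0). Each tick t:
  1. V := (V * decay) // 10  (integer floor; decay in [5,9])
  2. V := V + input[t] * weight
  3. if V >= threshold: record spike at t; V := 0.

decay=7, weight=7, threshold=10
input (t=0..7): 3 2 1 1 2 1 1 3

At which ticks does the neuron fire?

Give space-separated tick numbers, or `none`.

Answer: 0 1 3 4 6 7

Derivation:
t=0: input=3 -> V=0 FIRE
t=1: input=2 -> V=0 FIRE
t=2: input=1 -> V=7
t=3: input=1 -> V=0 FIRE
t=4: input=2 -> V=0 FIRE
t=5: input=1 -> V=7
t=6: input=1 -> V=0 FIRE
t=7: input=3 -> V=0 FIRE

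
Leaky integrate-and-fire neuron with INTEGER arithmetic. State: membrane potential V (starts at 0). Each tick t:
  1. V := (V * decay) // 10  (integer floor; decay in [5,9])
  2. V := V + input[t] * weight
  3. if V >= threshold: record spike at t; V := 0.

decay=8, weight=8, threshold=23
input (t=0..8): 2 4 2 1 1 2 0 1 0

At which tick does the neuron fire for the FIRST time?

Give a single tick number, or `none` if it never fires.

Answer: 1

Derivation:
t=0: input=2 -> V=16
t=1: input=4 -> V=0 FIRE
t=2: input=2 -> V=16
t=3: input=1 -> V=20
t=4: input=1 -> V=0 FIRE
t=5: input=2 -> V=16
t=6: input=0 -> V=12
t=7: input=1 -> V=17
t=8: input=0 -> V=13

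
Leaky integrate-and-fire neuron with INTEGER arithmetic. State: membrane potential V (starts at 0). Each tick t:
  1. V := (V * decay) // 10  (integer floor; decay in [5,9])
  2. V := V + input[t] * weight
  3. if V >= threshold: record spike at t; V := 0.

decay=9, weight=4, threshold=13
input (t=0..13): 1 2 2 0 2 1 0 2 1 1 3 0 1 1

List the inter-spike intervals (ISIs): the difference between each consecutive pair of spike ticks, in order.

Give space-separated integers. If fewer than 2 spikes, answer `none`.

t=0: input=1 -> V=4
t=1: input=2 -> V=11
t=2: input=2 -> V=0 FIRE
t=3: input=0 -> V=0
t=4: input=2 -> V=8
t=5: input=1 -> V=11
t=6: input=0 -> V=9
t=7: input=2 -> V=0 FIRE
t=8: input=1 -> V=4
t=9: input=1 -> V=7
t=10: input=3 -> V=0 FIRE
t=11: input=0 -> V=0
t=12: input=1 -> V=4
t=13: input=1 -> V=7

Answer: 5 3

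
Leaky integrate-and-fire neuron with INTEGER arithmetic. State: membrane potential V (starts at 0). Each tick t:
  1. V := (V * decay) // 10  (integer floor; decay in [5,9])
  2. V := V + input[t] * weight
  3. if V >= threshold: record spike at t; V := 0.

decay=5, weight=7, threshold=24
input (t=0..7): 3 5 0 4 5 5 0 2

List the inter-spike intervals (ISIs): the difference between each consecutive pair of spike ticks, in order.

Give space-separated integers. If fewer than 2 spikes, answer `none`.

t=0: input=3 -> V=21
t=1: input=5 -> V=0 FIRE
t=2: input=0 -> V=0
t=3: input=4 -> V=0 FIRE
t=4: input=5 -> V=0 FIRE
t=5: input=5 -> V=0 FIRE
t=6: input=0 -> V=0
t=7: input=2 -> V=14

Answer: 2 1 1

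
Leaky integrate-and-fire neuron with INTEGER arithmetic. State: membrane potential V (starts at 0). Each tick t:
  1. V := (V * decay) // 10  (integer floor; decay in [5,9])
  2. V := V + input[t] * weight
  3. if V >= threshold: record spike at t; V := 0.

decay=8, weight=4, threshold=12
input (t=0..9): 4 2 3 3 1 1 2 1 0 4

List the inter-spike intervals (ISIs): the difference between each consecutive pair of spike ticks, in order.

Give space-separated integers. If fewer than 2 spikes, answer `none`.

t=0: input=4 -> V=0 FIRE
t=1: input=2 -> V=8
t=2: input=3 -> V=0 FIRE
t=3: input=3 -> V=0 FIRE
t=4: input=1 -> V=4
t=5: input=1 -> V=7
t=6: input=2 -> V=0 FIRE
t=7: input=1 -> V=4
t=8: input=0 -> V=3
t=9: input=4 -> V=0 FIRE

Answer: 2 1 3 3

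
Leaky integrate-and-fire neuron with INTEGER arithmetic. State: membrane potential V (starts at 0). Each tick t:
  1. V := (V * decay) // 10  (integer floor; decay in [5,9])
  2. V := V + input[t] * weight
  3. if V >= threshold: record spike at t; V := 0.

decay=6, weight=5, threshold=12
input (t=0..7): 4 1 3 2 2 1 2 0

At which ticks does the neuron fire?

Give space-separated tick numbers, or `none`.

Answer: 0 2 4 6

Derivation:
t=0: input=4 -> V=0 FIRE
t=1: input=1 -> V=5
t=2: input=3 -> V=0 FIRE
t=3: input=2 -> V=10
t=4: input=2 -> V=0 FIRE
t=5: input=1 -> V=5
t=6: input=2 -> V=0 FIRE
t=7: input=0 -> V=0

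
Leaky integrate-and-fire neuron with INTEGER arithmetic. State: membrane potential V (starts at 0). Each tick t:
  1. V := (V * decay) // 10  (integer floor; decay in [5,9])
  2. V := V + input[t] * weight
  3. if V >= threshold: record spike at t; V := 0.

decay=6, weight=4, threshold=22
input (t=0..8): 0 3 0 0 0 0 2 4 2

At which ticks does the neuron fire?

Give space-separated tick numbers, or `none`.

t=0: input=0 -> V=0
t=1: input=3 -> V=12
t=2: input=0 -> V=7
t=3: input=0 -> V=4
t=4: input=0 -> V=2
t=5: input=0 -> V=1
t=6: input=2 -> V=8
t=7: input=4 -> V=20
t=8: input=2 -> V=20

Answer: none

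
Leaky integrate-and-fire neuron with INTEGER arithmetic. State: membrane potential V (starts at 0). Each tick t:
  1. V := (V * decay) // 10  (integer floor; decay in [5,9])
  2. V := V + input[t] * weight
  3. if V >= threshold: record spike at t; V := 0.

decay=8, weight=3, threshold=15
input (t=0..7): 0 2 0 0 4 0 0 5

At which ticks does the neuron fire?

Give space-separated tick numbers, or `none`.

Answer: 7

Derivation:
t=0: input=0 -> V=0
t=1: input=2 -> V=6
t=2: input=0 -> V=4
t=3: input=0 -> V=3
t=4: input=4 -> V=14
t=5: input=0 -> V=11
t=6: input=0 -> V=8
t=7: input=5 -> V=0 FIRE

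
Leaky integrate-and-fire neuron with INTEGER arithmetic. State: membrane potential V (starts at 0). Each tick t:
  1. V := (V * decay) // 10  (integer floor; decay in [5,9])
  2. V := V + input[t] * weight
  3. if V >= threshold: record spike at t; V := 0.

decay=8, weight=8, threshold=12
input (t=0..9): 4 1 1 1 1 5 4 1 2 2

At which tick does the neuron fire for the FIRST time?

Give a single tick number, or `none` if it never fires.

Answer: 0

Derivation:
t=0: input=4 -> V=0 FIRE
t=1: input=1 -> V=8
t=2: input=1 -> V=0 FIRE
t=3: input=1 -> V=8
t=4: input=1 -> V=0 FIRE
t=5: input=5 -> V=0 FIRE
t=6: input=4 -> V=0 FIRE
t=7: input=1 -> V=8
t=8: input=2 -> V=0 FIRE
t=9: input=2 -> V=0 FIRE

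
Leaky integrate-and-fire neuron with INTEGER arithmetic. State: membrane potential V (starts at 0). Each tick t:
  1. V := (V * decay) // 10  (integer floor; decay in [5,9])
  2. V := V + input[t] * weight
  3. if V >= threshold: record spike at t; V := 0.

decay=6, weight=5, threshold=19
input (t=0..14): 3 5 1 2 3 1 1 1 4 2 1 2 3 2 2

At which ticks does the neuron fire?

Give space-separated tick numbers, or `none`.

t=0: input=3 -> V=15
t=1: input=5 -> V=0 FIRE
t=2: input=1 -> V=5
t=3: input=2 -> V=13
t=4: input=3 -> V=0 FIRE
t=5: input=1 -> V=5
t=6: input=1 -> V=8
t=7: input=1 -> V=9
t=8: input=4 -> V=0 FIRE
t=9: input=2 -> V=10
t=10: input=1 -> V=11
t=11: input=2 -> V=16
t=12: input=3 -> V=0 FIRE
t=13: input=2 -> V=10
t=14: input=2 -> V=16

Answer: 1 4 8 12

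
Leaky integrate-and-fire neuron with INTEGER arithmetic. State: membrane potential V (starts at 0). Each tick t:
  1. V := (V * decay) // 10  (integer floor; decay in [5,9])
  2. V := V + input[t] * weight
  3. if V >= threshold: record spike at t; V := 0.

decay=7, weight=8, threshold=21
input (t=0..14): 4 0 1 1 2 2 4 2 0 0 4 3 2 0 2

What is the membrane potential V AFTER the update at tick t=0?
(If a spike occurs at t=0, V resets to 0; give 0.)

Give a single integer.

t=0: input=4 -> V=0 FIRE
t=1: input=0 -> V=0
t=2: input=1 -> V=8
t=3: input=1 -> V=13
t=4: input=2 -> V=0 FIRE
t=5: input=2 -> V=16
t=6: input=4 -> V=0 FIRE
t=7: input=2 -> V=16
t=8: input=0 -> V=11
t=9: input=0 -> V=7
t=10: input=4 -> V=0 FIRE
t=11: input=3 -> V=0 FIRE
t=12: input=2 -> V=16
t=13: input=0 -> V=11
t=14: input=2 -> V=0 FIRE

Answer: 0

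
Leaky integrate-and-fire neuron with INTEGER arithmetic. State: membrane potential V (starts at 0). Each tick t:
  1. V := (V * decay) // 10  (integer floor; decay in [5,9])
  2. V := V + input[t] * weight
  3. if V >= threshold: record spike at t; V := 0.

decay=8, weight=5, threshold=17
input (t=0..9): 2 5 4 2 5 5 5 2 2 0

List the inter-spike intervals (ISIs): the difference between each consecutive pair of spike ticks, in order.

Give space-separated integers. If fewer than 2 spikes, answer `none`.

Answer: 1 2 1 1 2

Derivation:
t=0: input=2 -> V=10
t=1: input=5 -> V=0 FIRE
t=2: input=4 -> V=0 FIRE
t=3: input=2 -> V=10
t=4: input=5 -> V=0 FIRE
t=5: input=5 -> V=0 FIRE
t=6: input=5 -> V=0 FIRE
t=7: input=2 -> V=10
t=8: input=2 -> V=0 FIRE
t=9: input=0 -> V=0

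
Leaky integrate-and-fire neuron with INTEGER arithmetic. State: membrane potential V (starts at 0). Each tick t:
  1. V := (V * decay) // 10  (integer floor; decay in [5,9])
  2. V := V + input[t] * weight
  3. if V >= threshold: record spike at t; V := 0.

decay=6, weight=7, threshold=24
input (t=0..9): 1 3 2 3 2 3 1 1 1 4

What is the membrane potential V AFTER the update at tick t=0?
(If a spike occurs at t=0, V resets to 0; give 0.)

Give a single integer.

Answer: 7

Derivation:
t=0: input=1 -> V=7
t=1: input=3 -> V=0 FIRE
t=2: input=2 -> V=14
t=3: input=3 -> V=0 FIRE
t=4: input=2 -> V=14
t=5: input=3 -> V=0 FIRE
t=6: input=1 -> V=7
t=7: input=1 -> V=11
t=8: input=1 -> V=13
t=9: input=4 -> V=0 FIRE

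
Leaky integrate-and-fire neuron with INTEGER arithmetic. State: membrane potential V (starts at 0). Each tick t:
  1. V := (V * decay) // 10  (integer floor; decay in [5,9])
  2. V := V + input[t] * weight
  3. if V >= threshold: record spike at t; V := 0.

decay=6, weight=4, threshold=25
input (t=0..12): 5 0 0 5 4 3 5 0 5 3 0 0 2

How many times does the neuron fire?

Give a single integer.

t=0: input=5 -> V=20
t=1: input=0 -> V=12
t=2: input=0 -> V=7
t=3: input=5 -> V=24
t=4: input=4 -> V=0 FIRE
t=5: input=3 -> V=12
t=6: input=5 -> V=0 FIRE
t=7: input=0 -> V=0
t=8: input=5 -> V=20
t=9: input=3 -> V=24
t=10: input=0 -> V=14
t=11: input=0 -> V=8
t=12: input=2 -> V=12

Answer: 2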